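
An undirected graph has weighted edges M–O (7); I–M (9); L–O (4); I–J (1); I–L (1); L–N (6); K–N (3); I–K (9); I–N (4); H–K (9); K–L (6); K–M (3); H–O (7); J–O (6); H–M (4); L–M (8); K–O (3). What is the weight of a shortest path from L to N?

5

Some routes from L to N:
L→O→K→N: 4 + 3 + 3 = 10
L→K→N: 6 + 3 = 9
L→I→N: 1 + 4 = 5
L→N: 6
Best route has total 5.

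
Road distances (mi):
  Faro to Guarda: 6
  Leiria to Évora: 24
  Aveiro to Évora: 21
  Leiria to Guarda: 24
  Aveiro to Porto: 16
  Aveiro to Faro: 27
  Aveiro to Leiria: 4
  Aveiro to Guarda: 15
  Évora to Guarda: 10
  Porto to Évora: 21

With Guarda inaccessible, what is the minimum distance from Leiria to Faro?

Paths from Leiria to Faro avoiding Guarda:
Leiria-Évora-Porto-Aveiro-Faro: 24 + 21 + 16 + 27 = 88
Leiria-Aveiro-Faro: 4 + 27 = 31
Leiria-Évora-Aveiro-Faro: 24 + 21 + 27 = 72
Best route has total 31 mi.

31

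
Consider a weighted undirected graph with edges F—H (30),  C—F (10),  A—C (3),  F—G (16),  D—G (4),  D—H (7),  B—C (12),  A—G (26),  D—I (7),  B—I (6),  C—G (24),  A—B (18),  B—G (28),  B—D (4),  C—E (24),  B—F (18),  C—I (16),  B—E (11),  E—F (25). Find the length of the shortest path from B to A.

Some routes from B to A:
B-I-C-A: 6 + 16 + 3 = 25
B-D-G-A: 4 + 4 + 26 = 34
B-F-C-A: 18 + 10 + 3 = 31
B-A: 18
B-C-A: 12 + 3 = 15
B-D-I-C-A: 4 + 7 + 16 + 3 = 30
The minimum is 15.

15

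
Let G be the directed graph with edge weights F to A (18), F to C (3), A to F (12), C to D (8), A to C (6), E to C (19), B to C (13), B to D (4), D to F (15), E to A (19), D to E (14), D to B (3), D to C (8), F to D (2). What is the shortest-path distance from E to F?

31

Candidate routes:
E - A - C - D - F: 19 + 6 + 8 + 15 = 48
E - C - D - F: 19 + 8 + 15 = 42
E - A - F: 19 + 12 = 31
Shortest: 31.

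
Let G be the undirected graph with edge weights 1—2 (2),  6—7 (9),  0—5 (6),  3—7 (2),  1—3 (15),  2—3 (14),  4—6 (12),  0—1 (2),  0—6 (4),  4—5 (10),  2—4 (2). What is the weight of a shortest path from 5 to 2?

10

Checking several routes:
5-0-1-3-2: 6 + 2 + 15 + 14 = 37
5-4-2: 10 + 2 = 12
5-0-6-4-2: 6 + 4 + 12 + 2 = 24
5-0-6-7-3-2: 6 + 4 + 9 + 2 + 14 = 35
5-4-6-0-1-2: 10 + 12 + 4 + 2 + 2 = 30
5-0-1-2: 6 + 2 + 2 = 10
Shortest: 10.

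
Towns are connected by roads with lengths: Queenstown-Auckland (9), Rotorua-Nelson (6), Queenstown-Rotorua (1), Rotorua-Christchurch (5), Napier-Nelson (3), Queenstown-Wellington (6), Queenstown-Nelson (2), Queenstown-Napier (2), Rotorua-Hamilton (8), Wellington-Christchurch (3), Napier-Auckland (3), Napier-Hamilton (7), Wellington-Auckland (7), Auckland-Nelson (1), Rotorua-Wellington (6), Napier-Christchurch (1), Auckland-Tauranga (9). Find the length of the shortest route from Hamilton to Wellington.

11

A few of the Hamilton→Wellington routes:
Hamilton→Rotorua→Queenstown→Wellington: 8 + 1 + 6 = 15
Hamilton→Rotorua→Queenstown→Napier→Christchurch→Wellington: 8 + 1 + 2 + 1 + 3 = 15
Hamilton→Rotorua→Wellington: 8 + 6 = 14
Hamilton→Napier→Christchurch→Wellington: 7 + 1 + 3 = 11
Hamilton→Napier→Queenstown→Wellington: 7 + 2 + 6 = 15
Best route has total 11.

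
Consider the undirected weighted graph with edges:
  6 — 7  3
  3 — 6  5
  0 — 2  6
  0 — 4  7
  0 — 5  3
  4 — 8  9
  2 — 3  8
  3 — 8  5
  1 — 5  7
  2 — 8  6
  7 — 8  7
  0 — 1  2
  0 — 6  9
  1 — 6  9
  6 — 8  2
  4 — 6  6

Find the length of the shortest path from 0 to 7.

Comparing a few candidate routes:
0-4-6-7: 7 + 6 + 3 = 16
0-1-6-7: 2 + 9 + 3 = 14
0-6-7: 9 + 3 = 12
Shortest: 12.

12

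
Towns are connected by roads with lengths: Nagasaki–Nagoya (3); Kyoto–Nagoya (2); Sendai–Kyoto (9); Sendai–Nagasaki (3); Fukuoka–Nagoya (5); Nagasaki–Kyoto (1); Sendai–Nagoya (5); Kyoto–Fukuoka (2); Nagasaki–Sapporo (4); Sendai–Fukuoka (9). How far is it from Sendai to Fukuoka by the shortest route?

Some routes from Sendai to Fukuoka:
Sendai-Nagoya-Kyoto-Fukuoka: 5 + 2 + 2 = 9
Sendai-Fukuoka: 9
Sendai-Nagasaki-Kyoto-Fukuoka: 3 + 1 + 2 = 6
Best route has total 6.

6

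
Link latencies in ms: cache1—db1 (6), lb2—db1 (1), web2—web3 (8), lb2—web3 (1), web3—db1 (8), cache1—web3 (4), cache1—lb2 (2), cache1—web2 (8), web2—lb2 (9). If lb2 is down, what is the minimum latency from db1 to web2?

14

Paths from db1 to web2 avoiding lb2:
db1 - cache1 - web3 - web2: 6 + 4 + 8 = 18
db1 - web3 - cache1 - web2: 8 + 4 + 8 = 20
db1 - cache1 - web2: 6 + 8 = 14
db1 - web3 - web2: 8 + 8 = 16
Shortest: 14 ms.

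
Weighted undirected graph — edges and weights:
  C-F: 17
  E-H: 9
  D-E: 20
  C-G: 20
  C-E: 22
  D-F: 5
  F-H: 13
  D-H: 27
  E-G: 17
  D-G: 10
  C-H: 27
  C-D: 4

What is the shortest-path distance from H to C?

Some routes from H to C:
H→F→D→C: 13 + 5 + 4 = 22
H→C: 27
H→F→C: 13 + 17 = 30
Best route has total 22.

22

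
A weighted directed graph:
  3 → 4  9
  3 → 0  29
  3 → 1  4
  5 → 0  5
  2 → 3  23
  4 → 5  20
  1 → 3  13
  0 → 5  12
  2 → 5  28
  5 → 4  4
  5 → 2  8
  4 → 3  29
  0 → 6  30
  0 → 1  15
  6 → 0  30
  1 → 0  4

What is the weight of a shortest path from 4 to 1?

Checking several routes:
4-5-0-1: 20 + 5 + 15 = 40
4-5-2-3-1: 20 + 8 + 23 + 4 = 55
4-3-0-1: 29 + 29 + 15 = 73
4-3-1: 29 + 4 = 33
Best route has total 33.

33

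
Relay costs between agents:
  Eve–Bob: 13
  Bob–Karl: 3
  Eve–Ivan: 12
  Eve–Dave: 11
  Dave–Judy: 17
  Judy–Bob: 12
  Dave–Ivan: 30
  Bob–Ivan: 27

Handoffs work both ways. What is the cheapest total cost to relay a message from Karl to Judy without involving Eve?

15

Routes from Karl to Judy avoiding Eve:
Karl -> Bob -> Ivan -> Dave -> Judy: 3 + 27 + 30 + 17 = 77
Karl -> Bob -> Judy: 3 + 12 = 15
The minimum is 15.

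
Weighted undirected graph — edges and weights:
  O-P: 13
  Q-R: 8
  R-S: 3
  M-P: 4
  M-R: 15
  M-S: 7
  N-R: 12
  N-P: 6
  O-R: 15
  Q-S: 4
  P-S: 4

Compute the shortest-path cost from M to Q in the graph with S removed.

Routes from M to Q avoiding S:
M→R→Q: 15 + 8 = 23
M→P→N→R→Q: 4 + 6 + 12 + 8 = 30
M→P→O→R→Q: 4 + 13 + 15 + 8 = 40
Best route has total 23.

23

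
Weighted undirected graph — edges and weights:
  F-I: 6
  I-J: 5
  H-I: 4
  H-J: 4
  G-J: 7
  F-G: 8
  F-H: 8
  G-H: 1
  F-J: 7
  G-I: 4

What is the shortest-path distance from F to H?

Some routes from F to H:
F→G→H: 8 + 1 = 9
F→I→H: 6 + 4 = 10
F→H: 8
Shortest: 8.

8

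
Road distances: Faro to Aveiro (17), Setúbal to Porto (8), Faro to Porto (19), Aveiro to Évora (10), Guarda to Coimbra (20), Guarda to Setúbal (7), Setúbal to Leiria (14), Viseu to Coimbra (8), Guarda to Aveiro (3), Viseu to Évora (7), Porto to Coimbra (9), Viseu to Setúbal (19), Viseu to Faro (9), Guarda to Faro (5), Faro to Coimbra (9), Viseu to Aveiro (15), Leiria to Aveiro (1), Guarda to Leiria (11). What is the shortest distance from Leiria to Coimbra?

A few of the Leiria→Coimbra routes:
Leiria - Aveiro - Guarda - Coimbra: 1 + 3 + 20 = 24
Leiria - Aveiro - Viseu - Coimbra: 1 + 15 + 8 = 24
Leiria - Aveiro - Guarda - Faro - Coimbra: 1 + 3 + 5 + 9 = 18
The minimum is 18.

18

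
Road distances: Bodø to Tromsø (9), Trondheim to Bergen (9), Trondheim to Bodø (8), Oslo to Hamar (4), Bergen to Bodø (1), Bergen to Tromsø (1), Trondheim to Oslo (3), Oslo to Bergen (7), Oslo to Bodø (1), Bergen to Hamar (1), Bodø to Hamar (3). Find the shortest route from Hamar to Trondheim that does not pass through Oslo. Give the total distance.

10

Routes from Hamar to Trondheim avoiding Oslo:
Hamar → Bodø → Trondheim: 3 + 8 = 11
Hamar → Bodø → Bergen → Trondheim: 3 + 1 + 9 = 13
Hamar → Bergen → Bodø → Trondheim: 1 + 1 + 8 = 10
Hamar → Bergen → Tromsø → Bodø → Trondheim: 1 + 1 + 9 + 8 = 19
Hamar → Bergen → Trondheim: 1 + 9 = 10
Hamar → Bodø → Tromsø → Bergen → Trondheim: 3 + 9 + 1 + 9 = 22
The minimum is 10.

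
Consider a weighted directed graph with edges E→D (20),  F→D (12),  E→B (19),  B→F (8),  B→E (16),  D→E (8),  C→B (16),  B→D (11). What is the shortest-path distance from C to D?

27

Paths from C to D:
C→B→F→D: 16 + 8 + 12 = 36
C→B→E→D: 16 + 16 + 20 = 52
C→B→D: 16 + 11 = 27
The minimum is 27.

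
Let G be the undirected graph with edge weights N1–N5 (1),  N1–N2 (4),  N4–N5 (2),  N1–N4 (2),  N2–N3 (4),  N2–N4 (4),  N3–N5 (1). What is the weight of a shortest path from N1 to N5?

Candidate routes:
N1 - N2 - N4 - N5: 4 + 4 + 2 = 10
N1 - N2 - N3 - N5: 4 + 4 + 1 = 9
N1 - N4 - N5: 2 + 2 = 4
N1 - N4 - N2 - N3 - N5: 2 + 4 + 4 + 1 = 11
N1 - N5: 1
The minimum is 1.

1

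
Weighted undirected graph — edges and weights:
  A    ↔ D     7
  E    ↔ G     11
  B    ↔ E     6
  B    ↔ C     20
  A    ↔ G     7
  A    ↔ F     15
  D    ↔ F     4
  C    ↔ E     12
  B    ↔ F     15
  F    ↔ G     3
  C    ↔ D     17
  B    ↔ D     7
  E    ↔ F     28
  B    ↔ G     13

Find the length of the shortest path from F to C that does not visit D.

Some routes from F to C avoiding D:
F -> G -> B -> E -> C: 3 + 13 + 6 + 12 = 34
F -> G -> E -> C: 3 + 11 + 12 = 26
F -> B -> E -> C: 15 + 6 + 12 = 33
The minimum is 26.

26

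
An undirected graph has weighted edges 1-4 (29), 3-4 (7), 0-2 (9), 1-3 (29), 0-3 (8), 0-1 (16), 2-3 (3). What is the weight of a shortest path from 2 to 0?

9

Paths from 2 to 0:
2-3-0: 3 + 8 = 11
2-0: 9
2-3-4-1-0: 3 + 7 + 29 + 16 = 55
2-3-1-0: 3 + 29 + 16 = 48
Best route has total 9.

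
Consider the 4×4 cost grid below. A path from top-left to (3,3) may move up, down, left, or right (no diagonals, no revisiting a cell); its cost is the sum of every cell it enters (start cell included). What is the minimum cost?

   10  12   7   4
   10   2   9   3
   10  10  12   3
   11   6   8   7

Take (0,0) (1,0) (1,1) (1,2) (1,3) (2,3) (3,3) for a total of 10 + 10 + 2 + 9 + 3 + 3 + 7 = 44.

44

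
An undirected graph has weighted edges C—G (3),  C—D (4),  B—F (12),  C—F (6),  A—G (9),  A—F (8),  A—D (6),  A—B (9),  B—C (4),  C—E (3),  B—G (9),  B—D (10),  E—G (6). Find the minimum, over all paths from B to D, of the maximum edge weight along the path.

Checking several routes:
B -> A -> G -> C -> D: max(9, 9, 3, 4) = 9
B -> A -> F -> C -> D: max(9, 8, 6, 4) = 9
B -> C -> D: max(4, 4) = 4
B -> C -> F -> A -> D: max(4, 6, 8, 6) = 8
The minimum achievable maximum is 4.

4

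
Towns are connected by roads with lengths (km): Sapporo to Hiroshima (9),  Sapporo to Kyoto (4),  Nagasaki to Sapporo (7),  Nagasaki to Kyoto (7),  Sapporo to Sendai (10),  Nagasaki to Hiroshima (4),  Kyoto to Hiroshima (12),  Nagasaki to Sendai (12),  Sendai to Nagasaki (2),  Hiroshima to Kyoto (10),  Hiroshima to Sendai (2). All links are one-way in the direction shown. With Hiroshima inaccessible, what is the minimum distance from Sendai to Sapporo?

9

Paths from Sendai to Sapporo avoiding Hiroshima:
Sendai→Nagasaki→Sapporo: 2 + 7 = 9
Shortest: 9 km.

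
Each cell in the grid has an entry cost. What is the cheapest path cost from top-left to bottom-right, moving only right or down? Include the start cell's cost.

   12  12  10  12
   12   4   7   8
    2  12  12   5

48

Path r0c0 → r0c1 → r1c1 → r1c2 → r1c3 → r2c3: 12 + 12 + 4 + 7 + 8 + 5 = 48.
For comparison, the top-then-right route costs 59.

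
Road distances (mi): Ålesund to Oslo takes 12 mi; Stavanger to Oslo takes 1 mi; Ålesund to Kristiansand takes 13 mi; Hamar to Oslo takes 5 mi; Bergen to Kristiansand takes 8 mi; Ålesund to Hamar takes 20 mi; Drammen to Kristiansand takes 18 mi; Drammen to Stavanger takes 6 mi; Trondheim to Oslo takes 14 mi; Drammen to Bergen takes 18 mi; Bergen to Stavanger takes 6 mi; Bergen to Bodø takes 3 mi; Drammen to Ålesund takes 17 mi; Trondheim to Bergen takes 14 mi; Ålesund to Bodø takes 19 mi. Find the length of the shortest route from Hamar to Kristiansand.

Checking several routes:
Hamar → Oslo → Stavanger → Drammen → Kristiansand: 5 + 1 + 6 + 18 = 30
Hamar → Oslo → Ålesund → Kristiansand: 5 + 12 + 13 = 30
Hamar → Oslo → Stavanger → Bergen → Kristiansand: 5 + 1 + 6 + 8 = 20
Best route has total 20 mi.

20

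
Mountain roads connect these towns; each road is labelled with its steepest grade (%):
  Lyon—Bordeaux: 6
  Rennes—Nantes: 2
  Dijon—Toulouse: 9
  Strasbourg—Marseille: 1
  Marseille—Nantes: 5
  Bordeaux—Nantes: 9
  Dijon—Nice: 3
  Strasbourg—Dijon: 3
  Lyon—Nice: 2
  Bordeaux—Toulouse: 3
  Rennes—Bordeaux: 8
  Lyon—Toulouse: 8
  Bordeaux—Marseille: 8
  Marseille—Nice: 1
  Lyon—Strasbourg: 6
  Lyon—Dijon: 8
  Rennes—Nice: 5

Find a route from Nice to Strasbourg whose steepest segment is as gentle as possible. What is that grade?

Some routes from Nice to Strasbourg:
Nice -> Dijon -> Lyon -> Strasbourg: max(3, 8, 6) = 8
Nice -> Rennes -> Nantes -> Marseille -> Strasbourg: max(5, 2, 5, 1) = 5
Nice -> Dijon -> Strasbourg: max(3, 3) = 3
Nice -> Lyon -> Strasbourg: max(2, 6) = 6
Nice -> Marseille -> Strasbourg: max(1, 1) = 1
Smallest bottleneck: 1%.

1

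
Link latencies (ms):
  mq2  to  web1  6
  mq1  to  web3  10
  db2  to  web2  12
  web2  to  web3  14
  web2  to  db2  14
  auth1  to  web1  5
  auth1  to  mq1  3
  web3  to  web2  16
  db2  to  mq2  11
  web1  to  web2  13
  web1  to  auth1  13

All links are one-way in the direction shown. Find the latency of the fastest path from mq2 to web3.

32

Routes from mq2 to web3:
mq2-web1-web2-web3: 6 + 13 + 14 = 33
mq2-web1-auth1-mq1-web3: 6 + 13 + 3 + 10 = 32
Best route has total 32 ms.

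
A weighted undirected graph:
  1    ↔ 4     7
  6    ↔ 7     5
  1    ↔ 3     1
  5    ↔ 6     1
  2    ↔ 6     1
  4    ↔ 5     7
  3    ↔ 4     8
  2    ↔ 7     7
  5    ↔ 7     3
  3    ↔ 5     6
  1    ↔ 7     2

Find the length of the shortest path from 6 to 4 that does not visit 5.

Paths from 6 to 4 avoiding 5:
6 -> 7 -> 1 -> 3 -> 4: 5 + 2 + 1 + 8 = 16
6 -> 2 -> 7 -> 1 -> 3 -> 4: 1 + 7 + 2 + 1 + 8 = 19
6 -> 2 -> 7 -> 1 -> 4: 1 + 7 + 2 + 7 = 17
6 -> 7 -> 1 -> 4: 5 + 2 + 7 = 14
The minimum is 14.

14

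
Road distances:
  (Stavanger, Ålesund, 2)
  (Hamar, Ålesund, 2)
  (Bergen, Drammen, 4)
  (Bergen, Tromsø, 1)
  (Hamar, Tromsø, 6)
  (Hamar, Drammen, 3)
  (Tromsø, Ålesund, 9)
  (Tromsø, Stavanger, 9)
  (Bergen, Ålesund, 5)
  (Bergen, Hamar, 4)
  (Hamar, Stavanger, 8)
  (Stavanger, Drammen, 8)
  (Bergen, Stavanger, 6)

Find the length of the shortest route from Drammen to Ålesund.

Some routes from Drammen to Ålesund:
Drammen→Hamar→Ålesund: 3 + 2 = 5
Drammen→Bergen→Hamar→Ålesund: 4 + 4 + 2 = 10
Drammen→Stavanger→Ålesund: 8 + 2 = 10
Drammen→Bergen→Stavanger→Ålesund: 4 + 6 + 2 = 12
Drammen→Bergen→Ålesund: 4 + 5 = 9
Best route has total 5.

5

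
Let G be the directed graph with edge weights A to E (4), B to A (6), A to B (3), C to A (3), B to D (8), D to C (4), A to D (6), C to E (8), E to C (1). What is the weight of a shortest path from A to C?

5

Routes from A to C:
A → E → C: 4 + 1 = 5
A → D → C: 6 + 4 = 10
A → B → D → C: 3 + 8 + 4 = 15
Shortest: 5.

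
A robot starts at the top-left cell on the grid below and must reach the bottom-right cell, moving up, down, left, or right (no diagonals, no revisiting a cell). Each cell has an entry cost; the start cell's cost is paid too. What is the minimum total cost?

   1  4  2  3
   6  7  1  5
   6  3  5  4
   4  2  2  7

22

Best path: r0c0 r0c1 r0c2 r1c2 r2c2 r3c2 r3c3
Cost: 1 + 4 + 2 + 1 + 5 + 2 + 7 = 22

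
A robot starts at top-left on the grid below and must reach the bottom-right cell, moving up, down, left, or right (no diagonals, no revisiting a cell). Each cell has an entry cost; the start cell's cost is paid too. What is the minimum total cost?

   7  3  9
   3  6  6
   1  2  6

19

Cheapest: r0c0 -> r1c0 -> r2c0 -> r2c1 -> r2c2
  7 + 3 + 1 + 2 + 6 = 19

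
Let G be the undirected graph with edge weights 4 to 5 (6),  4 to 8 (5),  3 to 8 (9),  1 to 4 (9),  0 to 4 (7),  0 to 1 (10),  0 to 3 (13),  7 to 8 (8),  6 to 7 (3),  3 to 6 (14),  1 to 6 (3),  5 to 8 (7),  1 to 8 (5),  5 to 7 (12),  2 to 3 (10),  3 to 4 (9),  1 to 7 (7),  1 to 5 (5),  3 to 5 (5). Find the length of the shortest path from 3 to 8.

Checking several routes:
3-4-8: 9 + 5 = 14
3-4-5-8: 9 + 6 + 7 = 22
3-5-1-8: 5 + 5 + 5 = 15
3-5-8: 5 + 7 = 12
3-8: 9
3-5-4-8: 5 + 6 + 5 = 16
Best route has total 9.

9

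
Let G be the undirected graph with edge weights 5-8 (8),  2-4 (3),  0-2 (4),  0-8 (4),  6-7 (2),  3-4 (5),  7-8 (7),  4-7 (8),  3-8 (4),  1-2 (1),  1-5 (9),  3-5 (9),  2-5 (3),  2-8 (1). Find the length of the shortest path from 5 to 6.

13

A few of the 5→6 routes:
5 -> 8 -> 7 -> 6: 8 + 7 + 2 = 17
5 -> 2 -> 0 -> 8 -> 7 -> 6: 3 + 4 + 4 + 7 + 2 = 20
5 -> 2 -> 8 -> 7 -> 6: 3 + 1 + 7 + 2 = 13
5 -> 2 -> 4 -> 7 -> 6: 3 + 3 + 8 + 2 = 16
Best route has total 13.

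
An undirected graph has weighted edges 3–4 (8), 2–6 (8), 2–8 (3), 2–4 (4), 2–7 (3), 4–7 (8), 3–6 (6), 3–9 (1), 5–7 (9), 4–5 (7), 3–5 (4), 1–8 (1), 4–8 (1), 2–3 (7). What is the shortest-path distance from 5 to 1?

Some routes from 5 to 1:
5 - 4 - 8 - 1: 7 + 1 + 1 = 9
5 - 3 - 2 - 8 - 1: 4 + 7 + 3 + 1 = 15
5 - 3 - 4 - 8 - 1: 4 + 8 + 1 + 1 = 14
Best route has total 9.

9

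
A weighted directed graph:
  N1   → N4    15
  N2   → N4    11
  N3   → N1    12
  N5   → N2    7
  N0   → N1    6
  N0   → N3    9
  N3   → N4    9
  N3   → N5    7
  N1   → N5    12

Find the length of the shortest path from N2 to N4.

Paths from N2 to N4:
N2 → N4: 11
Best route has total 11.

11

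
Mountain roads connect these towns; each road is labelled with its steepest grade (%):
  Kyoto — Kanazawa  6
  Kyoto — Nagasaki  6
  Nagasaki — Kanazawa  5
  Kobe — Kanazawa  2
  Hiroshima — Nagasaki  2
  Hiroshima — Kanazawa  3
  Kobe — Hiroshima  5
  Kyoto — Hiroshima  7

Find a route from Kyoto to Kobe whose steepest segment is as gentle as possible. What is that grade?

A few of the Kyoto→Kobe routes:
Kyoto - Nagasaki - Kanazawa - Hiroshima - Kobe: max(6, 5, 3, 5) = 6
Kyoto - Nagasaki - Hiroshima - Kobe: max(6, 2, 5) = 6
Kyoto - Nagasaki - Hiroshima - Kanazawa - Kobe: max(6, 2, 3, 2) = 6
Kyoto - Kanazawa - Hiroshima - Kobe: max(6, 3, 5) = 6
Kyoto - Nagasaki - Kanazawa - Kobe: max(6, 5, 2) = 6
Best route has worst link 6%.

6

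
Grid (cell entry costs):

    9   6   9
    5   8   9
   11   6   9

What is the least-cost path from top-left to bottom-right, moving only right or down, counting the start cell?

37

One optimal route is (0,0) -> (1,0) -> (1,1) -> (2,1) -> (2,2).
Its cost is 9 + 5 + 8 + 6 + 9 = 37.
For comparison, the top-then-right route costs 42.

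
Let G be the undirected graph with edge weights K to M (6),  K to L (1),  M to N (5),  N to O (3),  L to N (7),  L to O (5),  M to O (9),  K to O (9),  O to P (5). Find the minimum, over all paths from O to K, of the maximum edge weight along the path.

5

Some routes from O to K:
O-K: max(9) = 9
O-L-K: max(5, 1) = 5
O-N-M-K: max(3, 5, 6) = 6
O-L-N-M-K: max(5, 7, 5, 6) = 7
O-N-L-K: max(3, 7, 1) = 7
Best route has worst link 5.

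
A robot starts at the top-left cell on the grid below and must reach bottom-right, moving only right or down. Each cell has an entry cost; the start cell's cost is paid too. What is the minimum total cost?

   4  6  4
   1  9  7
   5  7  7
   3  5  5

23

Best path: [0,0] [1,0] [2,0] [3,0] [3,1] [3,2]
Cost: 4 + 1 + 5 + 3 + 5 + 5 = 23
(Top row then right column would cost 33.)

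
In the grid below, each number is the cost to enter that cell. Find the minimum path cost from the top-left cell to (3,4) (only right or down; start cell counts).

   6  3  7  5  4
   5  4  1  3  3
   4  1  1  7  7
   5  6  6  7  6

33

One optimal route is r0c0 → r0c1 → r1c1 → r1c2 → r1c3 → r1c4 → r2c4 → r3c4.
Its cost is 6 + 3 + 4 + 1 + 3 + 3 + 7 + 6 = 33.
For comparison, the top-then-right route costs 41.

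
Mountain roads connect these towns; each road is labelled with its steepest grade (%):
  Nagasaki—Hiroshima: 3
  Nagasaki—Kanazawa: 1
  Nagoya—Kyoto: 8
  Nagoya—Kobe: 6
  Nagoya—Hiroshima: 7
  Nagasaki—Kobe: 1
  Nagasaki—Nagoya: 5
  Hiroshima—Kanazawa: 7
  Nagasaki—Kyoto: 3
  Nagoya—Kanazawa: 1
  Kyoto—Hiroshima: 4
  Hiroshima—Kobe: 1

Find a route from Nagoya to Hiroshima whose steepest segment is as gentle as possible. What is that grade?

Comparing a few candidate routes:
Nagoya -> Nagasaki -> Hiroshima: max(5, 3) = 5
Nagoya -> Nagasaki -> Kobe -> Hiroshima: max(5, 1, 1) = 5
Nagoya -> Kanazawa -> Nagasaki -> Kyoto -> Hiroshima: max(1, 1, 3, 4) = 4
Nagoya -> Nagasaki -> Kyoto -> Hiroshima: max(5, 3, 4) = 5
Nagoya -> Kanazawa -> Nagasaki -> Kobe -> Hiroshima: max(1, 1, 1, 1) = 1
Nagoya -> Kanazawa -> Nagasaki -> Hiroshima: max(1, 1, 3) = 3
Best route has worst link 1%.

1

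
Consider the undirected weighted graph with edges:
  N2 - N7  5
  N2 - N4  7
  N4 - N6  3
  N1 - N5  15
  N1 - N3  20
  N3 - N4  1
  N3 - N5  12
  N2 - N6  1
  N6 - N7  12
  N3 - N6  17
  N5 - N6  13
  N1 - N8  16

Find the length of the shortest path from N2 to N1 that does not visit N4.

29

Checking several routes:
N2-N6-N3-N1: 1 + 17 + 20 = 38
N2-N6-N5-N3-N1: 1 + 13 + 12 + 20 = 46
N2-N6-N5-N1: 1 + 13 + 15 = 29
N2-N7-N6-N5-N1: 5 + 12 + 13 + 15 = 45
N2-N6-N3-N5-N1: 1 + 17 + 12 + 15 = 45
The minimum is 29.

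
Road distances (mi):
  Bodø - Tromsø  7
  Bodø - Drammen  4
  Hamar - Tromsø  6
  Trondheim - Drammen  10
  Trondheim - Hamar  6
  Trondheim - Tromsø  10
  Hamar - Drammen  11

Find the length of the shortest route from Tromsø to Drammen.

Some routes from Tromsø to Drammen:
Tromsø → Bodø → Drammen: 7 + 4 = 11
Tromsø → Trondheim → Drammen: 10 + 10 = 20
Tromsø → Hamar → Drammen: 6 + 11 = 17
The minimum is 11 mi.

11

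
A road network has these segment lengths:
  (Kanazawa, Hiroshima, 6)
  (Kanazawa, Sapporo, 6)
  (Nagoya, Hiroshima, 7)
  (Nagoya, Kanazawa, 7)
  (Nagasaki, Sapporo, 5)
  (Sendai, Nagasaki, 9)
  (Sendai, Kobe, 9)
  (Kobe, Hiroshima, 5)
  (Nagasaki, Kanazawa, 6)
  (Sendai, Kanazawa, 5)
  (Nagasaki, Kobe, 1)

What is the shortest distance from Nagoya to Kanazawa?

7

Comparing a few candidate routes:
Nagoya-Hiroshima-Kobe-Sendai-Kanazawa: 7 + 5 + 9 + 5 = 26
Nagoya-Hiroshima-Kobe-Nagasaki-Sendai-Kanazawa: 7 + 5 + 1 + 9 + 5 = 27
Nagoya-Hiroshima-Kanazawa: 7 + 6 = 13
Nagoya-Hiroshima-Kobe-Nagasaki-Sapporo-Kanazawa: 7 + 5 + 1 + 5 + 6 = 24
Nagoya-Hiroshima-Kobe-Nagasaki-Kanazawa: 7 + 5 + 1 + 6 = 19
Nagoya-Kanazawa: 7
The minimum is 7.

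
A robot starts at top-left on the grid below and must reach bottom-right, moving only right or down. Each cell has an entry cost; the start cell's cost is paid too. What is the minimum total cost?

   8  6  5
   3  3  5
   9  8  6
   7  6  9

34

Take r0c0→r1c0→r1c1→r1c2→r2c2→r3c2 for a total of 8 + 3 + 3 + 5 + 6 + 9 = 34.
(Top row then right column would cost 39.)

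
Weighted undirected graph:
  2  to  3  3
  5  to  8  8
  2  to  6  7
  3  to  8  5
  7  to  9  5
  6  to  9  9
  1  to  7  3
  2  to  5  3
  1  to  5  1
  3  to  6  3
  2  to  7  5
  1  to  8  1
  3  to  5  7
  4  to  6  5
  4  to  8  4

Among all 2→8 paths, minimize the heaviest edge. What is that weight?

3

Some routes from 2 to 8:
2-7-1-8: max(5, 3, 1) = 5
2-3-6-4-8: max(3, 3, 5, 4) = 5
2-5-1-8: max(3, 1, 1) = 3
2-7-1-5-3-6-4-8: max(5, 3, 1, 7, 3, 5, 4) = 7
2-3-8: max(3, 5) = 5
2-3-5-1-8: max(3, 7, 1, 1) = 7
The minimum achievable maximum is 3.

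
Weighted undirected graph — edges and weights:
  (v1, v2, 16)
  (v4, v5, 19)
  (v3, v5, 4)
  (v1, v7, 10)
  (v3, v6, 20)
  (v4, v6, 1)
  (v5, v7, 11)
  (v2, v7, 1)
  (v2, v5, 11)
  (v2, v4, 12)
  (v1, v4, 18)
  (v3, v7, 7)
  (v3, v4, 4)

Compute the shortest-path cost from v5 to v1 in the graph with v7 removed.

26

Checking several routes:
v5 - v2 - v4 - v1: 11 + 12 + 18 = 41
v5 - v3 - v4 - v1: 4 + 4 + 18 = 26
v5 - v3 - v4 - v2 - v1: 4 + 4 + 12 + 16 = 36
v5 - v2 - v1: 11 + 16 = 27
v5 - v4 - v1: 19 + 18 = 37
Shortest: 26.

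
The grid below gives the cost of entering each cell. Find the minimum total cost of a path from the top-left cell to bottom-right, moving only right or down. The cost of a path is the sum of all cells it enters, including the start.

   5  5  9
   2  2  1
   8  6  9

19

Best path: [0,0] → [1,0] → [1,1] → [1,2] → [2,2]
Cost: 5 + 2 + 2 + 1 + 9 = 19
For comparison, the top-then-right route costs 29.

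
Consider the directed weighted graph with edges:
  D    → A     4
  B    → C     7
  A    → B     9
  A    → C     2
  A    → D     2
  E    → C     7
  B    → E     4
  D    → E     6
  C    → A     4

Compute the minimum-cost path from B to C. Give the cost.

7

Candidate routes:
B-C: 7
B-E-C: 4 + 7 = 11
The minimum is 7.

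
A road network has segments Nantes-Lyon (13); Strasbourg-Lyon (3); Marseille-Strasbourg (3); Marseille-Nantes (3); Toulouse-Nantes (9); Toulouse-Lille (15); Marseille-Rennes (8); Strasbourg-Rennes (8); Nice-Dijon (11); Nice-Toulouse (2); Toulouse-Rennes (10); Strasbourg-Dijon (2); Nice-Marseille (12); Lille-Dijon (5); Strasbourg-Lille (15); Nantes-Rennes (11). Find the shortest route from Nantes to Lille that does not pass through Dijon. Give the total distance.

21

Comparing a few candidate routes:
Nantes→Marseille→Strasbourg→Lille: 3 + 3 + 15 = 21
Nantes→Lyon→Strasbourg→Lille: 13 + 3 + 15 = 31
Nantes→Toulouse→Lille: 9 + 15 = 24
The minimum is 21 km.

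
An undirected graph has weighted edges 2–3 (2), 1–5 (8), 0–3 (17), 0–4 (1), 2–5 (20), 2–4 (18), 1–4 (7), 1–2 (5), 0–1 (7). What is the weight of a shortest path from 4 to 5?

15

A few of the 4→5 routes:
4 → 2 → 1 → 5: 18 + 5 + 8 = 31
4 → 1 → 5: 7 + 8 = 15
4 → 1 → 2 → 5: 7 + 5 + 20 = 32
4 → 0 → 1 → 5: 1 + 7 + 8 = 16
Shortest: 15.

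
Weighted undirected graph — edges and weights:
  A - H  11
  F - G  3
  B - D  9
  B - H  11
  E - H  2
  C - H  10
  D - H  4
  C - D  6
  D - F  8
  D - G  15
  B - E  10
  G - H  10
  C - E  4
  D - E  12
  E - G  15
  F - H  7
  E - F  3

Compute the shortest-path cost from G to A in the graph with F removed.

Comparing a few candidate routes:
G-D-H-A: 15 + 4 + 11 = 30
G-H-A: 10 + 11 = 21
G-E-H-A: 15 + 2 + 11 = 28
Shortest: 21.

21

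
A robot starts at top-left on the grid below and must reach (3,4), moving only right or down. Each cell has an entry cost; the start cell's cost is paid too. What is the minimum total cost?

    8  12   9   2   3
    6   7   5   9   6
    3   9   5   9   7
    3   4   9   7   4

Take [0,0]→[1,0]→[2,0]→[3,0]→[3,1]→[3,2]→[3,3]→[3,4] for a total of 8 + 6 + 3 + 3 + 4 + 9 + 7 + 4 = 44.
(Top row then right column would cost 51.)

44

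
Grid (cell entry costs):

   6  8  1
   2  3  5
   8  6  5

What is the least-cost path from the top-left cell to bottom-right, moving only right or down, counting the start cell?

21

Best path: r0c0 → r1c0 → r1c1 → r1c2 → r2c2
Cost: 6 + 2 + 3 + 5 + 5 = 21
For comparison, the top-then-right route costs 25.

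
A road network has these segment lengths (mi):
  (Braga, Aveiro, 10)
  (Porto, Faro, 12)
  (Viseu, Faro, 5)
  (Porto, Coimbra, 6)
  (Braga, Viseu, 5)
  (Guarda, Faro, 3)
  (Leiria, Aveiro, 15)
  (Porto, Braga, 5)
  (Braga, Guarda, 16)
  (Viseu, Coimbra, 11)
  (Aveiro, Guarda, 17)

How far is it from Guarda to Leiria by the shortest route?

32

Routes from Guarda to Leiria:
Guarda -> Faro -> Porto -> Braga -> Aveiro -> Leiria: 3 + 12 + 5 + 10 + 15 = 45
Guarda -> Faro -> Viseu -> Coimbra -> Porto -> Braga -> Aveiro -> Leiria: 3 + 5 + 11 + 6 + 5 + 10 + 15 = 55
Guarda -> Faro -> Porto -> Coimbra -> Viseu -> Braga -> Aveiro -> Leiria: 3 + 12 + 6 + 11 + 5 + 10 + 15 = 62
Guarda -> Aveiro -> Leiria: 17 + 15 = 32
Guarda -> Braga -> Aveiro -> Leiria: 16 + 10 + 15 = 41
Guarda -> Faro -> Viseu -> Braga -> Aveiro -> Leiria: 3 + 5 + 5 + 10 + 15 = 38
The minimum is 32 mi.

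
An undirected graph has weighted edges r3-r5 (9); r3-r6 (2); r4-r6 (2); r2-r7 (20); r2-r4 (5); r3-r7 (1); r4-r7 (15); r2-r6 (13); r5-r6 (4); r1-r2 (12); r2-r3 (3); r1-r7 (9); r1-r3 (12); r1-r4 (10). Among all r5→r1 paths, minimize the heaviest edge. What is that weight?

Some routes from r5 to r1:
r5 → r6 → r3 → r7 → r1: max(4, 2, 1, 9) = 9
r5 → r3 → r7 → r1: max(9, 1, 9) = 9
r5 → r6 → r4 → r2 → r3 → r7 → r1: max(4, 2, 5, 3, 1, 9) = 9
r5 → r6 → r3 → r2 → r4 → r1: max(4, 2, 3, 5, 10) = 10
Best route has worst link 9.

9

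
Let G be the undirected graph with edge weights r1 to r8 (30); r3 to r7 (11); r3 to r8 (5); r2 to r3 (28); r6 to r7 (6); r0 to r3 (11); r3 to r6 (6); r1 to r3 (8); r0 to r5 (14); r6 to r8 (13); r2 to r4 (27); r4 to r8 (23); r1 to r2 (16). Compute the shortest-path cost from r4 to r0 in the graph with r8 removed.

Paths from r4 to r0 avoiding r8:
r4 -> r2 -> r3 -> r0: 27 + 28 + 11 = 66
r4 -> r2 -> r1 -> r3 -> r0: 27 + 16 + 8 + 11 = 62
The minimum is 62.

62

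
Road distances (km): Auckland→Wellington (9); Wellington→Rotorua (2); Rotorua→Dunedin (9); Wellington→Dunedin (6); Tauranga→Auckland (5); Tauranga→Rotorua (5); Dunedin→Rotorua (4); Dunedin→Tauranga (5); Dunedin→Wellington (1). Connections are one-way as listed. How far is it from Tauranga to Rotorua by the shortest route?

Paths from Tauranga to Rotorua:
Tauranga → Auckland → Wellington → Dunedin → Rotorua: 5 + 9 + 6 + 4 = 24
Tauranga → Auckland → Wellington → Rotorua: 5 + 9 + 2 = 16
Tauranga → Rotorua: 5
Best route has total 5 km.

5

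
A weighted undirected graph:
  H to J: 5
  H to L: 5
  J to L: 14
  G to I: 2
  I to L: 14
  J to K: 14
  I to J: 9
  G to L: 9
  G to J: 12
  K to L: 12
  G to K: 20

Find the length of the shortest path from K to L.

12

Comparing a few candidate routes:
K → J → L: 14 + 14 = 28
K → L: 12
K → J → I → G → L: 14 + 9 + 2 + 9 = 34
K → J → G → L: 14 + 12 + 9 = 35
K → G → L: 20 + 9 = 29
K → J → H → L: 14 + 5 + 5 = 24
Best route has total 12.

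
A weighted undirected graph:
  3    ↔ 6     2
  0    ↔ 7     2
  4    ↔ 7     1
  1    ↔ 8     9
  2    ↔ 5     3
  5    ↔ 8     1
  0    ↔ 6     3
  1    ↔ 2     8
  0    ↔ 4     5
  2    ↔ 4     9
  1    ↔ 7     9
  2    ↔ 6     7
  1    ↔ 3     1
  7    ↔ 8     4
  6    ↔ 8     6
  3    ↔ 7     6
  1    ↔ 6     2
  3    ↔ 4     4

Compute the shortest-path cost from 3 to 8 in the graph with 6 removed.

A few of the 3→8 routes:
3 - 4 - 7 - 8: 4 + 1 + 4 = 9
3 - 1 - 2 - 5 - 8: 1 + 8 + 3 + 1 = 13
3 - 7 - 8: 6 + 4 = 10
3 - 1 - 8: 1 + 9 = 10
The minimum is 9.

9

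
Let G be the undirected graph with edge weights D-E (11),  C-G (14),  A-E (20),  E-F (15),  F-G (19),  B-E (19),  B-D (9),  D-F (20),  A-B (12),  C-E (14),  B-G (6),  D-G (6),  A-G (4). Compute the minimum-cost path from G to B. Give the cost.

Checking several routes:
G→A→E→D→B: 4 + 20 + 11 + 9 = 44
G→B: 6
G→A→B: 4 + 12 = 16
G→D→E→B: 6 + 11 + 19 = 36
G→D→B: 6 + 9 = 15
G→A→E→B: 4 + 20 + 19 = 43
Best route has total 6.

6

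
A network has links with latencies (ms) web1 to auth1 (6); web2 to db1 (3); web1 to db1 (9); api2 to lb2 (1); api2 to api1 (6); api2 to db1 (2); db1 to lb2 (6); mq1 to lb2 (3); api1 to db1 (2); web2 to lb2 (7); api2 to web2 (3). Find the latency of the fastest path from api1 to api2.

Routes from api1 to api2:
api1 → db1 → web2 → lb2 → api2: 2 + 3 + 7 + 1 = 13
api1 → db1 → api2: 2 + 2 = 4
api1 → api2: 6
api1 → db1 → lb2 → web2 → api2: 2 + 6 + 7 + 3 = 18
api1 → db1 → lb2 → api2: 2 + 6 + 1 = 9
api1 → db1 → web2 → api2: 2 + 3 + 3 = 8
Best route has total 4 ms.

4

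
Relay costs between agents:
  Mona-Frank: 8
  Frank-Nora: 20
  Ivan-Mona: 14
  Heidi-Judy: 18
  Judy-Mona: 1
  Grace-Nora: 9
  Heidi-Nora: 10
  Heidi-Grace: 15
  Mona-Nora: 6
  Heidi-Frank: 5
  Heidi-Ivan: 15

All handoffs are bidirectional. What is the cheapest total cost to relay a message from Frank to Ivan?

Some routes from Frank to Ivan:
Frank - Mona - Ivan: 8 + 14 = 22
Frank - Heidi - Judy - Mona - Ivan: 5 + 18 + 1 + 14 = 38
Frank - Heidi - Nora - Mona - Ivan: 5 + 10 + 6 + 14 = 35
Frank - Heidi - Ivan: 5 + 15 = 20
Best route has total 20.

20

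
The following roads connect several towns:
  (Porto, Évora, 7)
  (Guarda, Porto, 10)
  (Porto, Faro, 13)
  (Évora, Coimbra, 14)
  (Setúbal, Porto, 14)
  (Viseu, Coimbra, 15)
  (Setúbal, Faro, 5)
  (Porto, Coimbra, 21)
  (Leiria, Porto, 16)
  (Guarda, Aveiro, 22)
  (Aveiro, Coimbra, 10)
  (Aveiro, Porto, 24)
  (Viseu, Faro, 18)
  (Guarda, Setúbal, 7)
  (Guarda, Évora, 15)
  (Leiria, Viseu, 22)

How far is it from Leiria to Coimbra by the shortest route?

Comparing a few candidate routes:
Leiria→Porto→Coimbra: 16 + 21 = 37
Leiria→Porto→Aveiro→Coimbra: 16 + 24 + 10 = 50
Leiria→Porto→Évora→Coimbra: 16 + 7 + 14 = 37
Leiria→Viseu→Coimbra: 22 + 15 = 37
Leiria→Porto→Guarda→Évora→Coimbra: 16 + 10 + 15 + 14 = 55
Shortest: 37.

37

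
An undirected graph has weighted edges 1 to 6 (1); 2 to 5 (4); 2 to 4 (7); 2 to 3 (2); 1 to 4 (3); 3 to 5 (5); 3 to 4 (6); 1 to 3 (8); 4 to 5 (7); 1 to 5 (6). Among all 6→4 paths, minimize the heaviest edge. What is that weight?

3

Some routes from 6 to 4:
6-1-4: max(1, 3) = 3
6-1-5-3-4: max(1, 6, 5, 6) = 6
6-1-5-2-3-4: max(1, 6, 4, 2, 6) = 6
The minimum achievable maximum is 3.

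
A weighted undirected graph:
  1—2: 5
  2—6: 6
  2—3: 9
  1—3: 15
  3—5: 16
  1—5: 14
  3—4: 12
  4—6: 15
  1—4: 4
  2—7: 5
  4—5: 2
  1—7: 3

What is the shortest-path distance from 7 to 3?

14

Some routes from 7 to 3:
7→2→3: 5 + 9 = 14
7→1→4→3: 3 + 4 + 12 = 19
7→2→1→3: 5 + 5 + 15 = 25
7→1→2→3: 3 + 5 + 9 = 17
7→1→4→5→3: 3 + 4 + 2 + 16 = 25
7→1→3: 3 + 15 = 18
Shortest: 14.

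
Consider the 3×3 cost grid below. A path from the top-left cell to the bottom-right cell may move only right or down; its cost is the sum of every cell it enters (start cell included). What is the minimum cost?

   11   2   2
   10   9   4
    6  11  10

Path (0,0)→(0,1)→(0,2)→(1,2)→(2,2): 11 + 2 + 2 + 4 + 10 = 29.

29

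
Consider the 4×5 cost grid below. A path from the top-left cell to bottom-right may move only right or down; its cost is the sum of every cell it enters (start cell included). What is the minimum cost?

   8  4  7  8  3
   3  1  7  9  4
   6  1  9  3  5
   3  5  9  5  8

38

Best path: [0,0] → [1,0] → [1,1] → [2,1] → [2,2] → [2,3] → [2,4] → [3,4]
Cost: 8 + 3 + 1 + 1 + 9 + 3 + 5 + 8 = 38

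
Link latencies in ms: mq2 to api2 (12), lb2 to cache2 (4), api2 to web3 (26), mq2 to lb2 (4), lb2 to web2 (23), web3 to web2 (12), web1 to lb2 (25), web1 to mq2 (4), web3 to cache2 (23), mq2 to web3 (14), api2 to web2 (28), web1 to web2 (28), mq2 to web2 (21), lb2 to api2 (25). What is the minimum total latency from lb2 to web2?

23

A few of the lb2→web2 routes:
lb2 → web2: 23
lb2 → mq2 → web3 → web2: 4 + 14 + 12 = 30
lb2 → mq2 → web1 → web2: 4 + 4 + 28 = 36
lb2 → mq2 → web2: 4 + 21 = 25
Shortest: 23 ms.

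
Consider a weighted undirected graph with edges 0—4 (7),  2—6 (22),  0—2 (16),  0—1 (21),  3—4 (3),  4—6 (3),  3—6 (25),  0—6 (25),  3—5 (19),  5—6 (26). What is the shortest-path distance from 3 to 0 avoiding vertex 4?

Routes from 3 to 0 avoiding 4:
3 - 6 - 0: 25 + 25 = 50
3 - 5 - 6 - 0: 19 + 26 + 25 = 70
3 - 5 - 6 - 2 - 0: 19 + 26 + 22 + 16 = 83
3 - 6 - 2 - 0: 25 + 22 + 16 = 63
Shortest: 50.

50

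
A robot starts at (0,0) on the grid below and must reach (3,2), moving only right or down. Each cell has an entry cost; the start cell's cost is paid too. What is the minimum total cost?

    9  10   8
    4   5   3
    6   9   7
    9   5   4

Best path: (0,0) (1,0) (1,1) (1,2) (2,2) (3,2)
Cost: 9 + 4 + 5 + 3 + 7 + 4 = 32

32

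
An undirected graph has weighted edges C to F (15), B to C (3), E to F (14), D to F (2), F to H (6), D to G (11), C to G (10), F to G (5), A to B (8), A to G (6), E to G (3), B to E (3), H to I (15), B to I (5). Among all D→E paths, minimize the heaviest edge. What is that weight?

A few of the D→E routes:
D→F→G→C→B→E: max(2, 5, 10, 3, 3) = 10
D→G→C→B→E: max(11, 10, 3, 3) = 11
D→G→A→B→E: max(11, 6, 8, 3) = 11
D→G→E: max(11, 3) = 11
D→F→G→E: max(2, 5, 3) = 5
D→F→G→A→B→E: max(2, 5, 6, 8, 3) = 8
Best route has worst link 5.

5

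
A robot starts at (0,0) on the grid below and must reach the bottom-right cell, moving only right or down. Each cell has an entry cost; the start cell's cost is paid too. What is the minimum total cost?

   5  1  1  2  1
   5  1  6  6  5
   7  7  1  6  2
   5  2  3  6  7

24

Path [0,0] [0,1] [0,2] [0,3] [0,4] [1,4] [2,4] [3,4]: 5 + 1 + 1 + 2 + 1 + 5 + 2 + 7 = 24.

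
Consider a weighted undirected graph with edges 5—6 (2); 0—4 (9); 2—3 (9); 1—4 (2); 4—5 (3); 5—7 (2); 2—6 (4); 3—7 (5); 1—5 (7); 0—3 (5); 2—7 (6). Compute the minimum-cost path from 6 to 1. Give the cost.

7

Some routes from 6 to 1:
6 -> 5 -> 1: 2 + 7 = 9
6 -> 2 -> 7 -> 5 -> 4 -> 1: 4 + 6 + 2 + 3 + 2 = 17
6 -> 2 -> 7 -> 5 -> 1: 4 + 6 + 2 + 7 = 19
6 -> 5 -> 4 -> 1: 2 + 3 + 2 = 7
Shortest: 7.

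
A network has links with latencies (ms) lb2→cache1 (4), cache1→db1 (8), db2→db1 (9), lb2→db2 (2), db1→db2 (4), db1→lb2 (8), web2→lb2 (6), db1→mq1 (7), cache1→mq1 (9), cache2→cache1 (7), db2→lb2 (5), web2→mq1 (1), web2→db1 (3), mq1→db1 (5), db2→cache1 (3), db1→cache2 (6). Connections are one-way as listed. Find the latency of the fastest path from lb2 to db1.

Candidate routes:
lb2 -> db2 -> cache1 -> db1: 2 + 3 + 8 = 13
lb2 -> cache1 -> mq1 -> db1: 4 + 9 + 5 = 18
lb2 -> db2 -> db1: 2 + 9 = 11
lb2 -> cache1 -> db1: 4 + 8 = 12
lb2 -> db2 -> cache1 -> mq1 -> db1: 2 + 3 + 9 + 5 = 19
Shortest: 11 ms.

11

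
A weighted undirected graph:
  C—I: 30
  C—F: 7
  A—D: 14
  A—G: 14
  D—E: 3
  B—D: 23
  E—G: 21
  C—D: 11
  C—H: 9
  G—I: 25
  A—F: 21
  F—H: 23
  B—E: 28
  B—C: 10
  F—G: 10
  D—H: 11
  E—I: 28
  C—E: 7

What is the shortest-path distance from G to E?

A few of the G→E routes:
G - E: 21
G - A - D - E: 14 + 14 + 3 = 31
G - F - C - E: 10 + 7 + 7 = 24
G - F - C - D - E: 10 + 7 + 11 + 3 = 31
The minimum is 21.

21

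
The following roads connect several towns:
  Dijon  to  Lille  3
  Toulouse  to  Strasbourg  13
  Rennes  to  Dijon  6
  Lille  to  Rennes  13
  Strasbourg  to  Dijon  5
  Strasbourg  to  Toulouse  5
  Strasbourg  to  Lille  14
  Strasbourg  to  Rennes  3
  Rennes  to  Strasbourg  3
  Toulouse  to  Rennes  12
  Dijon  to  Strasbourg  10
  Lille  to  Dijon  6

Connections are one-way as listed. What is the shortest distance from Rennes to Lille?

Routes from Rennes to Lille:
Rennes - Dijon - Lille: 6 + 3 = 9
Rennes - Dijon - Strasbourg - Lille: 6 + 10 + 14 = 30
Rennes - Strasbourg - Lille: 3 + 14 = 17
Rennes - Strasbourg - Dijon - Lille: 3 + 5 + 3 = 11
The minimum is 9.

9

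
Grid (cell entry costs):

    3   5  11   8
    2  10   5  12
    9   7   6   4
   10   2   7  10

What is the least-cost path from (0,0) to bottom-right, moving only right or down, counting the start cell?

40

Cheapest: r0c0→r1c0→r1c1→r1c2→r2c2→r2c3→r3c3
  3 + 2 + 10 + 5 + 6 + 4 + 10 = 40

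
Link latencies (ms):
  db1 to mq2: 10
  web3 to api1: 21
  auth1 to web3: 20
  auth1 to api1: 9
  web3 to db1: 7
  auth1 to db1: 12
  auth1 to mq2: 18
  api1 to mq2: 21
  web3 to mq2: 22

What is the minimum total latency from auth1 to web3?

19

Comparing a few candidate routes:
auth1→db1→web3: 12 + 7 = 19
auth1→api1→web3: 9 + 21 = 30
auth1→web3: 20
Best route has total 19 ms.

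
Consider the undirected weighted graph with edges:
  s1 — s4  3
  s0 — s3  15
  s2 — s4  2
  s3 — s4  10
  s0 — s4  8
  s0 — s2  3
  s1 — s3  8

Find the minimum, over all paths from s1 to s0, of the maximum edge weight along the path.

3

Paths from s1 to s0:
s1 → s4 → s2 → s0: max(3, 2, 3) = 3
s1 → s4 → s0: max(3, 8) = 8
s1 → s4 → s3 → s0: max(3, 10, 15) = 15
s1 → s3 → s4 → s0: max(8, 10, 8) = 10
s1 → s3 → s0: max(8, 15) = 15
s1 → s3 → s4 → s2 → s0: max(8, 10, 2, 3) = 10
The minimum achievable maximum is 3.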